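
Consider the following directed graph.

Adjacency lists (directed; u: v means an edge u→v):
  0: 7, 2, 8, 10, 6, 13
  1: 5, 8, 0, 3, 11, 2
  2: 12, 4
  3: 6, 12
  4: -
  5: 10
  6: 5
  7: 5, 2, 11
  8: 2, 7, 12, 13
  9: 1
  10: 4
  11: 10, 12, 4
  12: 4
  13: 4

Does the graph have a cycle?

No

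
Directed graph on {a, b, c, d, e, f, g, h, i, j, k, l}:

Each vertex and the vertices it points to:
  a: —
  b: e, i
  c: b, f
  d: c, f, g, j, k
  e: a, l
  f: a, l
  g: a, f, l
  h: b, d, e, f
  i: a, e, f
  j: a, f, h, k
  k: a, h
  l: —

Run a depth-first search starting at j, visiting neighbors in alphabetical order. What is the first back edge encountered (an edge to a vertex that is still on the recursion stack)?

DFS from j (visiting neighbors in alphabetical order); mark gray on enter, black on exit:
j gray
  a gray
  a black
  f gray
    f→a: a black — skip
    l gray
    l black
  f black
  h gray
    b gray
      e gray
        e→a: a black — skip
        e→l: l black — skip
      e black
      i gray
        i→a: a black — skip
        i→e: e black — skip
        i→f: f black — skip
      i black
    b black
    d gray
      c gray
        c→b: b black — skip
        c→f: f black — skip
      c black
      d→f: f black — skip
      g gray
        g→a: a black — skip
        g→f: f black — skip
        g→l: l black — skip
      g black
      d→j: j is gray → back edge
First back edge: d → j.

d→j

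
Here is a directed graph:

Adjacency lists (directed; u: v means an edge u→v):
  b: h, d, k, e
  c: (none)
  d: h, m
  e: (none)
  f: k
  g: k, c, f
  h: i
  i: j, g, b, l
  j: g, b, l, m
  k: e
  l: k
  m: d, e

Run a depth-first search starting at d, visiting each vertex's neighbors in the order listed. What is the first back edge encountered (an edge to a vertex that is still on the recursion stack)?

DFS from d (visiting each vertex's neighbors in the order listed); mark gray on enter, black on exit:
d gray
  h gray
    i gray
      j gray
        g gray
          k gray
            e gray
            e black
          k black
          c gray
          c black
          f gray
            f→k: k black — skip
          f black
        g black
        b gray
          b→h: h is gray → back edge
First back edge: b → h.

b→h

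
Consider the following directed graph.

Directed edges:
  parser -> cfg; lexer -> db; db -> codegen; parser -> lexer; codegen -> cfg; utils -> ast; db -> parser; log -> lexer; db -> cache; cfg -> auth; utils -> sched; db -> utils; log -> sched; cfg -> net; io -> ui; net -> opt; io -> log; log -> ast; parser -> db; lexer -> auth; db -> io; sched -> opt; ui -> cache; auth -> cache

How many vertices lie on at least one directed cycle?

5

A vertex is on a directed cycle iff it belongs to a strongly connected component of size ≥ 2 (or has a self-loop).
The vertices on cycles are {db, io, log, lexer, parser} — 5 in total.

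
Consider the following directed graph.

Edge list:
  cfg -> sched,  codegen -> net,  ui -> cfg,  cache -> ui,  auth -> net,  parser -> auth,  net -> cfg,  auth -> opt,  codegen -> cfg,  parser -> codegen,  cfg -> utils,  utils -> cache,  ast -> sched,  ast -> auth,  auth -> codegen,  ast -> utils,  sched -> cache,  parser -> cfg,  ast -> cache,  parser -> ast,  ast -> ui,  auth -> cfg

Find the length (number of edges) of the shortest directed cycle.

For each vertex v, BFS finds the shortest path from v back to v.
The shortest such closed walk is cache → ui → cfg → utils → cache, length 4.

4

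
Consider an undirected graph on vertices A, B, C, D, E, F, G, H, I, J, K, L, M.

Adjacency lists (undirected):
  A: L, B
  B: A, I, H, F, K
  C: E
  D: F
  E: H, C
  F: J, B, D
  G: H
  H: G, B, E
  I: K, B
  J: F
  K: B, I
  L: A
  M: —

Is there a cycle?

DFS, tracking each vertex's parent; an edge to a visited non-parent vertex closes a cycle.
Start from G:
visit G (parent –)
  visit H (parent G)
    H–G: parent, skip
    visit B (parent H)
      visit A (parent B)
        visit L (parent A)
          L–A: parent, skip
        A–B: parent, skip
      visit I (parent B)
        visit K (parent I)
          K–B: B visited and ≠ parent → cycle
Cycle: B – I – K – B.

Yes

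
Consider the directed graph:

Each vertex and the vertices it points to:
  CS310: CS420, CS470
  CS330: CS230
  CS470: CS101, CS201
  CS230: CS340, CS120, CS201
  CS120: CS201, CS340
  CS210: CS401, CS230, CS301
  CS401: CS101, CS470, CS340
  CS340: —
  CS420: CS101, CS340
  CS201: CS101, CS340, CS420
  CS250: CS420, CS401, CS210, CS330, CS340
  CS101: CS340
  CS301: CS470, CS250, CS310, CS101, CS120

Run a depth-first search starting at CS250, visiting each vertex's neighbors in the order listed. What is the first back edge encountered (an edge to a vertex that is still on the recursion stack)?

CS301→CS250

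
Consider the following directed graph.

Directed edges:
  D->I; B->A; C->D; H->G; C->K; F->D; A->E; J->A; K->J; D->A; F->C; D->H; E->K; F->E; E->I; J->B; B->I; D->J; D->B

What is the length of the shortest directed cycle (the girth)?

4

For each vertex v, BFS finds the shortest path from v back to v.
The shortest such closed walk is E → K → J → A → E, length 4.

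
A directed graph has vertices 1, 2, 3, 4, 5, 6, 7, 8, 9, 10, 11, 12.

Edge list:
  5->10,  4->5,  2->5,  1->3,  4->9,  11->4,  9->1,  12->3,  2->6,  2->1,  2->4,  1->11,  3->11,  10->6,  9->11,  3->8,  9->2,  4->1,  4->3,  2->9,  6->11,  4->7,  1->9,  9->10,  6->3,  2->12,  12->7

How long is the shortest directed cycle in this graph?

For each vertex v, BFS finds the shortest path from v back to v.
The shortest such closed walk is 2 → 9 → 2, length 2.

2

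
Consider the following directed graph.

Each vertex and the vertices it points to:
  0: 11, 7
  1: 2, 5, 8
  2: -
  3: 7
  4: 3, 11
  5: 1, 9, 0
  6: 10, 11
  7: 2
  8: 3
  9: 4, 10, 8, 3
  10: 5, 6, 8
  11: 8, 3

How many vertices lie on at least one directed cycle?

A vertex is on a directed cycle iff it belongs to a strongly connected component of size ≥ 2 (or has a self-loop).
The vertices on cycles are {1, 5, 6, 9, 10} — 5 in total.

5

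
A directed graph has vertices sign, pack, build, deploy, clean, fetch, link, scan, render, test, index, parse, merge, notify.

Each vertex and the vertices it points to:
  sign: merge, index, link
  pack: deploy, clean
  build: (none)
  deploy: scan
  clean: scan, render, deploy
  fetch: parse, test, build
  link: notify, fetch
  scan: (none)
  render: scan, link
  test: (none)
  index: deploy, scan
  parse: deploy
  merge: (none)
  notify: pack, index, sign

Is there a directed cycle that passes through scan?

No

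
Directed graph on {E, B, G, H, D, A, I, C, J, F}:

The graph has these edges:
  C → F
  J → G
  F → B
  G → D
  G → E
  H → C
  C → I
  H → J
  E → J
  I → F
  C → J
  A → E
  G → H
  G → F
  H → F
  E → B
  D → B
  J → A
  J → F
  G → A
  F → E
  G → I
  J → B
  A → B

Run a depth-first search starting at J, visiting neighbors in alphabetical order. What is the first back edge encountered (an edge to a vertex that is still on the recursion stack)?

E->J

DFS from J (visiting neighbors in alphabetical order); mark gray on enter, black on exit:
J gray
  A gray
    B gray
    B black
    E gray
      E→B: B black — skip
      E→J: J is gray → back edge
First back edge: E → J.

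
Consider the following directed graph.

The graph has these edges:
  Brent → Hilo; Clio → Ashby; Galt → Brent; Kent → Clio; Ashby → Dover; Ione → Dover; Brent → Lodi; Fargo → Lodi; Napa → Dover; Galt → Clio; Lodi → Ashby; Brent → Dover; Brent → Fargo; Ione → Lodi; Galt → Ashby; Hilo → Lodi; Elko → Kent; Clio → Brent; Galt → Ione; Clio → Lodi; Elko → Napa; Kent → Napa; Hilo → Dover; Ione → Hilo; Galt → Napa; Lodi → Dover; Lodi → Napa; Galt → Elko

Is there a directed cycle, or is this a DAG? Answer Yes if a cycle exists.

No

DFS with white/gray/black marking, starting from Elko:
Elko gray
  Kent gray
    Clio gray
      Lodi gray
        Ashby gray
          Dover gray
          Dover black
        Ashby black
        Napa gray
          Napa→Dover: Dover black — skip
        Napa black
        Lodi→Dover: Dover black — skip
      Lodi black
      Brent gray
        Fargo gray
          Fargo→Lodi: Lodi black — skip
        Fargo black
        Hilo gray
          Hilo→Dover: Dover black — skip
          Hilo→Lodi: Lodi black — skip
        Hilo black
        Brent→Lodi: Lodi black — skip
        Brent→Dover: Dover black — skip
      Brent black
      Clio→Ashby: Ashby black — skip
    Clio black
    Kent→Napa: Napa black — skip
  Kent black
  Elko→Napa: Napa black — skip
Elko black
Ione gray
  Ione→Lodi: Lodi black — skip
  Ione→Hilo: Hilo black — skip
  Ione→Dover: Dover black — skip
Ione black
Galt gray
  Galt→Ione: Ione black — skip
  Galt→Ashby: Ashby black — skip
  Galt→Clio: Clio black — skip
  Galt→Brent: Brent black — skip
  Galt→Elko: Elko black — skip
  Galt→Napa: Napa black — skip
Galt black
Every edge goes to a white or black vertex — no back edge, so the graph is acyclic.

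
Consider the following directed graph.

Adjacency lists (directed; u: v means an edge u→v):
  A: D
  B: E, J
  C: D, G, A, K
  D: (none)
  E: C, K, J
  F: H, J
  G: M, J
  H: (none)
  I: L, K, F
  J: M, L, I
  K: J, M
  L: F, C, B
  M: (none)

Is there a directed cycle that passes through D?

No

D lies on a cycle iff there is a path from D back to itself.
Exploring from D, it never reaches itself; equivalently, its strongly connected component is a singleton.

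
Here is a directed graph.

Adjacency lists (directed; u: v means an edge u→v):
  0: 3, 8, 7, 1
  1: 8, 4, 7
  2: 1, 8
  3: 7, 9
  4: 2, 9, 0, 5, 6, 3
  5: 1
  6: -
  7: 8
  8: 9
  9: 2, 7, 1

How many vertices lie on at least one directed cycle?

9

A vertex is on a directed cycle iff it belongs to a strongly connected component of size ≥ 2 (or has a self-loop).
The vertices on cycles are {0, 1, 2, 3, 4, 5, 7, 8, 9} — 9 in total.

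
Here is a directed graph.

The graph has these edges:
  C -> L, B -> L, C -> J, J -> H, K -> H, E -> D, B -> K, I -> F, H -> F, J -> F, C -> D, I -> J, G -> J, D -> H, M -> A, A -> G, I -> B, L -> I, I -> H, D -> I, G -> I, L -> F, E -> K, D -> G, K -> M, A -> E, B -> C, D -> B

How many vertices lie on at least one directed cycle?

A vertex is on a directed cycle iff it belongs to a strongly connected component of size ≥ 2 (or has a self-loop).
The vertices on cycles are {A, B, C, D, E, G, I, K, L, M} — 10 in total.

10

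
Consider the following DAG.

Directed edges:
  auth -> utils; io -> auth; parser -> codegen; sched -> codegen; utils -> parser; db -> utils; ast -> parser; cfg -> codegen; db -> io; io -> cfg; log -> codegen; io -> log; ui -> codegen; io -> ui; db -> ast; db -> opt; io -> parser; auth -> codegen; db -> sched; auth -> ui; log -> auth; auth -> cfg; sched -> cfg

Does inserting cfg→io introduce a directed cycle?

Adding cfg→io creates a cycle iff io can already reach cfg.
Path from io: io → cfg.
So io → … → cfg → io is a cycle.

Yes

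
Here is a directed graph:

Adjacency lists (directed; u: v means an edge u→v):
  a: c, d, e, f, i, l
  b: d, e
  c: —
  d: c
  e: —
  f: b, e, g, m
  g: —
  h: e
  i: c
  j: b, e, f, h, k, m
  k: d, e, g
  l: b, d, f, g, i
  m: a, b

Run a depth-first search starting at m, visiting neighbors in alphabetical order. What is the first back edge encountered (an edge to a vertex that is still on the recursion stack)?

f→m

DFS from m (visiting neighbors in alphabetical order); mark gray on enter, black on exit:
m gray
  a gray
    c gray
    c black
    d gray
      d→c: c black — skip
    d black
    e gray
    e black
    f gray
      b gray
        b→d: d black — skip
        b→e: e black — skip
      b black
      f→e: e black — skip
      g gray
      g black
      f→m: m is gray → back edge
First back edge: f → m.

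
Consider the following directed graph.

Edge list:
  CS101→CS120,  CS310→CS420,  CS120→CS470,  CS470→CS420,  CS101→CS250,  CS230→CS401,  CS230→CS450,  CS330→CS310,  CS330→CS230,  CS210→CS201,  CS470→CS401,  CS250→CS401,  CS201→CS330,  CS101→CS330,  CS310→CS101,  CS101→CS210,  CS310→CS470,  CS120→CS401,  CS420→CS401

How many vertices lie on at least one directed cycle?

A vertex is on a directed cycle iff it belongs to a strongly connected component of size ≥ 2 (or has a self-loop).
The vertices on cycles are {CS101, CS201, CS210, CS310, CS330} — 5 in total.

5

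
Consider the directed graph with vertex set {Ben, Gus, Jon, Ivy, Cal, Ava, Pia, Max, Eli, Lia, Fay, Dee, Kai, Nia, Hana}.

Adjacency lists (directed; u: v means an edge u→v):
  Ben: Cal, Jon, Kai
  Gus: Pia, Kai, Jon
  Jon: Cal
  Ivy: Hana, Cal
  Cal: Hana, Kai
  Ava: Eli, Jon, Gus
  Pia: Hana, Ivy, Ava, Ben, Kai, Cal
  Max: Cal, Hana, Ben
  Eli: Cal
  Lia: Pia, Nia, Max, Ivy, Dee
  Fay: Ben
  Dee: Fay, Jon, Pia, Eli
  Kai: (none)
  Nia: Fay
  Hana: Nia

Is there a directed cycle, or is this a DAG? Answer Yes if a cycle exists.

DFS with white/gray/black marking, starting from Cal:
Cal gray
  Hana gray
    Nia gray
      Fay gray
        Ben gray
          Ben→Cal: Cal is gray → back edge
Back edge found, so a cycle exists: Cal → Hana → Nia → Fay → Ben → Cal.

Yes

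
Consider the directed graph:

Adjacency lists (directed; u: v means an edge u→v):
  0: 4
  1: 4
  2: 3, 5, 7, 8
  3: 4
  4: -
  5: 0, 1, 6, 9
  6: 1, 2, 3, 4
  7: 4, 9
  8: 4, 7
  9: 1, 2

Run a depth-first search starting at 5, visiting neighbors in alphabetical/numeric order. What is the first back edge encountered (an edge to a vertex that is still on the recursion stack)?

2→5

DFS from 5 (visiting neighbors in alphabetical/numeric order); mark gray on enter, black on exit:
5 gray
  0 gray
    4 gray
    4 black
  0 black
  1 gray
    1→4: 4 black — skip
  1 black
  6 gray
    6→1: 1 black — skip
    2 gray
      3 gray
        3→4: 4 black — skip
      3 black
      2→5: 5 is gray → back edge
First back edge: 2 → 5.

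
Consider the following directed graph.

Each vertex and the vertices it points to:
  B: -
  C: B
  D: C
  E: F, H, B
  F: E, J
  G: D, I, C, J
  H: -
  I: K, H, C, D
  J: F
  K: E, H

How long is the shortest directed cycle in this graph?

2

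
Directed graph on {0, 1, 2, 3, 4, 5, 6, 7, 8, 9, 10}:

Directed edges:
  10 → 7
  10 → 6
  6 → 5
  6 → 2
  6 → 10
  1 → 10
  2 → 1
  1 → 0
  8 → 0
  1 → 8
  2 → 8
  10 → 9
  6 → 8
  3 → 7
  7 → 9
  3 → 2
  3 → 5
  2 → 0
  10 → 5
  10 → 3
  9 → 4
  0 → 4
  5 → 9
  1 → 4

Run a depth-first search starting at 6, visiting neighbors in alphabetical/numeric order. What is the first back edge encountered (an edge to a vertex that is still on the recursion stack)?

DFS from 6 (visiting neighbors in alphabetical/numeric order); mark gray on enter, black on exit:
6 gray
  2 gray
    0 gray
      4 gray
      4 black
    0 black
    1 gray
      1→0: 0 black — skip
      1→4: 4 black — skip
      8 gray
        8→0: 0 black — skip
      8 black
      10 gray
        3 gray
          3→2: 2 is gray → back edge
First back edge: 3 → 2.

3->2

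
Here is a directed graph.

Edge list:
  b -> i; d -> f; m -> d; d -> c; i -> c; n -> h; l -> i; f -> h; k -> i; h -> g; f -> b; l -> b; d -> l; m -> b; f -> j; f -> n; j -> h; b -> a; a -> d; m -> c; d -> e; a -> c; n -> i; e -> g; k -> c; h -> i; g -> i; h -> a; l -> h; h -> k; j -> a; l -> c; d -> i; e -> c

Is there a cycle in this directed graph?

Yes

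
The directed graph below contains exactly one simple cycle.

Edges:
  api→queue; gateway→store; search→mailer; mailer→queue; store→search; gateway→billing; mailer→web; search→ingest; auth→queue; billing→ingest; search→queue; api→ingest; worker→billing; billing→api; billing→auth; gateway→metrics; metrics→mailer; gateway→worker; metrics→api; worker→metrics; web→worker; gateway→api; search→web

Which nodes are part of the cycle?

web, mailer, worker, metrics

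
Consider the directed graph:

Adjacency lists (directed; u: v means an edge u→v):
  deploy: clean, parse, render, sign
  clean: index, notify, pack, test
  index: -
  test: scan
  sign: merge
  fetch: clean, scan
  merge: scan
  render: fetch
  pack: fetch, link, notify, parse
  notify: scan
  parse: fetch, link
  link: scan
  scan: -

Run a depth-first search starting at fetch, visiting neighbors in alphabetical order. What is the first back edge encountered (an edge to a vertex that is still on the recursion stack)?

DFS from fetch (visiting neighbors in alphabetical order); mark gray on enter, black on exit:
fetch gray
  clean gray
    index gray
    index black
    notify gray
      scan gray
      scan black
    notify black
    pack gray
      pack→fetch: fetch is gray → back edge
First back edge: pack → fetch.

pack->fetch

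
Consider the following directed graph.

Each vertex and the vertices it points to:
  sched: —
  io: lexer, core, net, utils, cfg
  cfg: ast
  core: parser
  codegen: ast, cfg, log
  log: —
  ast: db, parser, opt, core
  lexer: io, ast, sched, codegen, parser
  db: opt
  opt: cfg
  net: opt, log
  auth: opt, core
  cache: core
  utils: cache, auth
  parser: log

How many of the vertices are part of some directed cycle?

6

A vertex is on a directed cycle iff it belongs to a strongly connected component of size ≥ 2 (or has a self-loop).
The vertices on cycles are {db, io, ast, cfg, opt, lexer} — 6 in total.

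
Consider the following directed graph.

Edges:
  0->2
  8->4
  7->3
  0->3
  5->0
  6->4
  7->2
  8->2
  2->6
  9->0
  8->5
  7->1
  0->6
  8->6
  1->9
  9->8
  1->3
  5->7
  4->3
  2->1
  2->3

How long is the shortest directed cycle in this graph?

4

For each vertex v, BFS finds the shortest path from v back to v.
The shortest such closed walk is 9 → 8 → 2 → 1 → 9, length 4.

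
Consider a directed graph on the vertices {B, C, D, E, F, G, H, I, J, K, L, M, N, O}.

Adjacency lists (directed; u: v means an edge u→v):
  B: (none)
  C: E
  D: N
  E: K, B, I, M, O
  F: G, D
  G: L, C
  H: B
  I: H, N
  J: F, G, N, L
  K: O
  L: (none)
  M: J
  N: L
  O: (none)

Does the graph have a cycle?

Yes

DFS with white/gray/black marking, starting from O:
O gray
O black
B gray
B black
C gray
  E gray
    K gray
      K→O: O black — skip
    K black
    E→B: B black — skip
    I gray
      H gray
        H→B: B black — skip
      H black
      N gray
        L gray
        L black
      N black
    I black
    M gray
      J gray
        F gray
          G gray
            G→L: L black — skip
            G→C: C is gray → back edge
Back edge found, so a cycle exists: C → E → M → J → F → G → C.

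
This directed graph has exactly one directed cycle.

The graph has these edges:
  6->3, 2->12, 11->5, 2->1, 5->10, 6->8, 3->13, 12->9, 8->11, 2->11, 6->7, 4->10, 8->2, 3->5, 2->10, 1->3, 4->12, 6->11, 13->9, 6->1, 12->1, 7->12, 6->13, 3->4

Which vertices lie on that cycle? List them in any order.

DFS with gray/black marking from 1:
1 gray
  3 gray
    5 gray
      10 gray
      10 black
    5 black
    13 gray
      9 gray
      9 black
    13 black
    4 gray
      4→10: 10 black — skip
      12 gray
        12→9: 9 black — skip
        12→1: 1 is gray → back edge
Back edge closes the cycle 1 → 3 → 4 → 12 → 1; its vertices are {1, 3, 4, 12}.

1, 3, 4, 12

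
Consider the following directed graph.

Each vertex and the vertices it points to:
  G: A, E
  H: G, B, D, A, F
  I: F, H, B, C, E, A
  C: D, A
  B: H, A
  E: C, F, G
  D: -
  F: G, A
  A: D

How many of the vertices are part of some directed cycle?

5

A vertex is on a directed cycle iff it belongs to a strongly connected component of size ≥ 2 (or has a self-loop).
The vertices on cycles are {B, E, F, G, H} — 5 in total.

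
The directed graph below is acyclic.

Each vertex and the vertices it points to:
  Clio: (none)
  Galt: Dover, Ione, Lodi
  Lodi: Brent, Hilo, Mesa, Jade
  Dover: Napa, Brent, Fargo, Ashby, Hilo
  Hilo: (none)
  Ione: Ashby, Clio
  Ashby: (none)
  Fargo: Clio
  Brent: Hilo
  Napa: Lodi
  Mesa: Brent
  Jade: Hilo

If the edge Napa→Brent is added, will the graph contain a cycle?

Adding Napa→Brent creates a cycle iff Brent can already reach Napa.
Explore from Brent: no path reaches Napa. The graph stays acyclic.

No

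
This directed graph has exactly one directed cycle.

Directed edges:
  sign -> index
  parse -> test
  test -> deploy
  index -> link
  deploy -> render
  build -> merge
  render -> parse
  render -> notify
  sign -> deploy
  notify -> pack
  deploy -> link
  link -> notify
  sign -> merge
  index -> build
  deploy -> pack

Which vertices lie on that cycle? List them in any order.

test, parse, deploy, render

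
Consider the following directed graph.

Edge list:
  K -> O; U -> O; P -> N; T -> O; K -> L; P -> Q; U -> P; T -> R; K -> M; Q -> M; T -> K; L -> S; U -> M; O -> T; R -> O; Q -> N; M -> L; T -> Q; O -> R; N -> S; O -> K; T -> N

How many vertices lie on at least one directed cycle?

4

A vertex is on a directed cycle iff it belongs to a strongly connected component of size ≥ 2 (or has a self-loop).
The vertices on cycles are {K, O, R, T} — 4 in total.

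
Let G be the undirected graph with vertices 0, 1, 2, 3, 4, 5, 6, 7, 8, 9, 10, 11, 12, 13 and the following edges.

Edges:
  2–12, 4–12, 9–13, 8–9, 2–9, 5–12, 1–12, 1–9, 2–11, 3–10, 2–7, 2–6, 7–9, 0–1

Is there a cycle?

Yes

DFS, tracking each vertex's parent; an edge to a visited non-parent vertex closes a cycle.
Start from 7:
visit 7 (parent –)
  visit 9 (parent 7)
    visit 2 (parent 9)
      visit 12 (parent 2)
        visit 1 (parent 12)
          1–9: 9 visited and ≠ parent → cycle
Cycle: 9 – 2 – 12 – 1 – 9.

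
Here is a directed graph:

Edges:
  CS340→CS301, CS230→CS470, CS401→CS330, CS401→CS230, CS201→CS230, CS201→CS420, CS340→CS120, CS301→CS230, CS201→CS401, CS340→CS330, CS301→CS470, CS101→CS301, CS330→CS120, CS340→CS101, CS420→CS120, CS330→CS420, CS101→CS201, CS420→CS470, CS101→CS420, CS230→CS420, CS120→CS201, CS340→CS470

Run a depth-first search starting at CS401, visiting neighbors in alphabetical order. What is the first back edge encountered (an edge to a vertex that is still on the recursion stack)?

CS201→CS230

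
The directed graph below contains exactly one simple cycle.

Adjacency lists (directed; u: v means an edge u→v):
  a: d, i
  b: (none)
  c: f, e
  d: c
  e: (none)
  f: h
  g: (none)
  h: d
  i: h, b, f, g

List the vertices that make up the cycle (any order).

DFS with gray/black marking from d:
d gray
  c gray
    f gray
      h gray
        h→d: d is gray → back edge
Back edge closes the cycle d → c → f → h → d; its vertices are {c, d, f, h}.

c, d, f, h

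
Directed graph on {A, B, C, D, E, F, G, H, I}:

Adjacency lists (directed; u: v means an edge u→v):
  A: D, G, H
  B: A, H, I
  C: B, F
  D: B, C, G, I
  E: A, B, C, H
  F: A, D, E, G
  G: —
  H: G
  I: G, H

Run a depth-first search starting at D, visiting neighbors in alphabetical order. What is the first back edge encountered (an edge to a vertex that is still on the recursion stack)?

A->D

DFS from D (visiting neighbors in alphabetical order); mark gray on enter, black on exit:
D gray
  B gray
    A gray
      A→D: D is gray → back edge
First back edge: A → D.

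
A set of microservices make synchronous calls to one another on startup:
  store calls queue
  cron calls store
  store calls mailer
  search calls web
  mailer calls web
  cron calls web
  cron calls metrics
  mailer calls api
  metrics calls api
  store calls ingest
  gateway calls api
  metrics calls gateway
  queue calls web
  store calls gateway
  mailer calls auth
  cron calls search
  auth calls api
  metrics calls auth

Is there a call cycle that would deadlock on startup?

DFS with white/gray/black marking, starting from cron:
cron gray
  search gray
    web gray
    web black
  search black
  cron→web: web black — skip
  metrics gray
    auth gray
      api gray
      api black
    auth black
    metrics→api: api black — skip
    gateway gray
      gateway→api: api black — skip
    gateway black
  metrics black
  store gray
    mailer gray
      mailer→api: api black — skip
      mailer→auth: auth black — skip
      mailer→web: web black — skip
    mailer black
    ingest gray
    ingest black
    queue gray
      queue→web: web black — skip
    queue black
    store→gateway: gateway black — skip
  store black
cron black
Every edge goes to a white or black vertex — no back edge, so the graph is acyclic.

No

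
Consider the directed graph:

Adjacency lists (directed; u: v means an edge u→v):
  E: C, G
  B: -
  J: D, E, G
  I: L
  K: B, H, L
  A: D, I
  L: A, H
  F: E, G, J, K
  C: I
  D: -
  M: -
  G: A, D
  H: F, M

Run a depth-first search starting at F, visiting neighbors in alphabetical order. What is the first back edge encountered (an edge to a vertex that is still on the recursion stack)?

A→I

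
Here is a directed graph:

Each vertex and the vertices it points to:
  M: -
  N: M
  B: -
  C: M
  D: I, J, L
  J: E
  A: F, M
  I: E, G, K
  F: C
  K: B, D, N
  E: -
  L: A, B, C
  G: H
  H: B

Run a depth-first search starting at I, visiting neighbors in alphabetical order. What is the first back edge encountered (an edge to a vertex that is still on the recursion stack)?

D→I

DFS from I (visiting neighbors in alphabetical order); mark gray on enter, black on exit:
I gray
  E gray
  E black
  G gray
    H gray
      B gray
      B black
    H black
  G black
  K gray
    K→B: B black — skip
    D gray
      D→I: I is gray → back edge
First back edge: D → I.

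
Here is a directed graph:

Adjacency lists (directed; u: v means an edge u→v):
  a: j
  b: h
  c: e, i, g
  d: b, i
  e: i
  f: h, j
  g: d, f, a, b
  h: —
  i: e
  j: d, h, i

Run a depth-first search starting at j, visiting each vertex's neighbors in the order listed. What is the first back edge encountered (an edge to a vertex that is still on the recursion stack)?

e->i

DFS from j (visiting each vertex's neighbors in the order listed); mark gray on enter, black on exit:
j gray
  d gray
    b gray
      h gray
      h black
    b black
    i gray
      e gray
        e→i: i is gray → back edge
First back edge: e → i.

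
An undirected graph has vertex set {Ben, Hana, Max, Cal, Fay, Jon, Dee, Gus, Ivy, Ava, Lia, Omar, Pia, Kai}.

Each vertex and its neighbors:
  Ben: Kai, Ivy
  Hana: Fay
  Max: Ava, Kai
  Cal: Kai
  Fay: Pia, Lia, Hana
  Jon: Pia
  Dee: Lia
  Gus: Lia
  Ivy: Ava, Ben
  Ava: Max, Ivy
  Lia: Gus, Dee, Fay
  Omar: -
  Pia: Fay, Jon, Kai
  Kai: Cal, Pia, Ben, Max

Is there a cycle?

DFS, tracking each vertex's parent; an edge to a visited non-parent vertex closes a cycle.
Start from Hana:
visit Hana (parent –)
  visit Fay (parent Hana)
    visit Pia (parent Fay)
      Pia–Fay: parent, skip
      visit Jon (parent Pia)
        Jon–Pia: parent, skip
      visit Kai (parent Pia)
        visit Cal (parent Kai)
          Cal–Kai: parent, skip
        Kai–Pia: parent, skip
        visit Ben (parent Kai)
          Ben–Kai: parent, skip
          visit Ivy (parent Ben)
            visit Ava (parent Ivy)
              visit Max (parent Ava)
                Max–Ava: parent, skip
                Max–Kai: Kai visited and ≠ parent → cycle
Cycle: Kai – Ben – Ivy – Ava – Max – Kai.

Yes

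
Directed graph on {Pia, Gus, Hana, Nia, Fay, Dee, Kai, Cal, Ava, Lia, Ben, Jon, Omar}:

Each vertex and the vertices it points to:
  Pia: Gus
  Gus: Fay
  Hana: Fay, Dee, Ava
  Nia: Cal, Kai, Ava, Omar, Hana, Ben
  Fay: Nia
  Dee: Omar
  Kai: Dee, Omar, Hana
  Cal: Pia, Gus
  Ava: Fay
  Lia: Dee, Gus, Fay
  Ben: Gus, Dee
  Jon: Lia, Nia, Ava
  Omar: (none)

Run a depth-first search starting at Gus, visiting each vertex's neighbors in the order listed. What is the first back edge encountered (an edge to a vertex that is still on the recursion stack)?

Pia→Gus

DFS from Gus (visiting each vertex's neighbors in the order listed); mark gray on enter, black on exit:
Gus gray
  Fay gray
    Nia gray
      Cal gray
        Pia gray
          Pia→Gus: Gus is gray → back edge
First back edge: Pia → Gus.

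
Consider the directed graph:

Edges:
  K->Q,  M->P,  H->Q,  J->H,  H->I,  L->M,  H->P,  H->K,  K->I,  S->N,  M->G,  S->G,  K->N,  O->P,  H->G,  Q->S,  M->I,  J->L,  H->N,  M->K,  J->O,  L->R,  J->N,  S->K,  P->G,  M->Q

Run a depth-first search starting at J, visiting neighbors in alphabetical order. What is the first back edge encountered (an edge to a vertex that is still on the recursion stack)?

S->K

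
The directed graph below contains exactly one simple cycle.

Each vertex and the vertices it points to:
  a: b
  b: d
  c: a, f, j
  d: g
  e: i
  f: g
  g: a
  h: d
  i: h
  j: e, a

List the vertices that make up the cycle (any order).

a, b, d, g

DFS with gray/black marking from a:
a gray
  b gray
    d gray
      g gray
        g→a: a is gray → back edge
Back edge closes the cycle a → b → d → g → a; its vertices are {a, b, d, g}.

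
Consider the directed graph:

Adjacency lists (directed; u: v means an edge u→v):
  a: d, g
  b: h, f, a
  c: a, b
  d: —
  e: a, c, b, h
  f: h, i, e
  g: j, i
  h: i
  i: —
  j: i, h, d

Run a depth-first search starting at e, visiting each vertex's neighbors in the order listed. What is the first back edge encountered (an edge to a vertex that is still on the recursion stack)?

f->e

DFS from e (visiting each vertex's neighbors in the order listed); mark gray on enter, black on exit:
e gray
  a gray
    d gray
    d black
    g gray
      j gray
        i gray
        i black
        h gray
          h→i: i black — skip
        h black
        j→d: d black — skip
      j black
      g→i: i black — skip
    g black
  a black
  c gray
    c→a: a black — skip
    b gray
      b→h: h black — skip
      f gray
        f→h: h black — skip
        f→i: i black — skip
        f→e: e is gray → back edge
First back edge: f → e.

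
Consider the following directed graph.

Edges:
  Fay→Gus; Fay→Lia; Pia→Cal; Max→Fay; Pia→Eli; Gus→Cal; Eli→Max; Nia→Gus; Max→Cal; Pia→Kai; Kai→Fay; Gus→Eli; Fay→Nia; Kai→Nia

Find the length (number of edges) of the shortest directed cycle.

For each vertex v, BFS finds the shortest path from v back to v.
The shortest such closed walk is Fay → Gus → Eli → Max → Fay, length 4.

4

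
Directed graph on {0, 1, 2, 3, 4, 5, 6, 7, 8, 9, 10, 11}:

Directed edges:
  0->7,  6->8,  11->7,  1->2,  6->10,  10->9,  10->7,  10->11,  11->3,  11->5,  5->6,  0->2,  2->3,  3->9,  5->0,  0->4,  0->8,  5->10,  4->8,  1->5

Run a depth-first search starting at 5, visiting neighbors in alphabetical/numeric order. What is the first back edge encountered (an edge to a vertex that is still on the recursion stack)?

11→5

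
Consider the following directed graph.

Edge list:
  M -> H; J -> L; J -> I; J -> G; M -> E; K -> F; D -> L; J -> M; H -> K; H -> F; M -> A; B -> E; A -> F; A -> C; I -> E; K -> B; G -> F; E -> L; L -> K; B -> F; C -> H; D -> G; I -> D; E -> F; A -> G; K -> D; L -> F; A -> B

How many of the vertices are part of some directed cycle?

A vertex is on a directed cycle iff it belongs to a strongly connected component of size ≥ 2 (or has a self-loop).
The vertices on cycles are {B, D, E, K, L} — 5 in total.

5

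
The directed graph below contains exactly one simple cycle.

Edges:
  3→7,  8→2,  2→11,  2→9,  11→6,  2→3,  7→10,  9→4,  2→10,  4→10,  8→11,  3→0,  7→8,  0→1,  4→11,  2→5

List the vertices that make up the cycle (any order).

DFS with gray/black marking from 2:
2 gray
  9 gray
    4 gray
      11 gray
        6 gray
        6 black
      11 black
      10 gray
      10 black
    4 black
  9 black
  2→11: 11 black — skip
  3 gray
    7 gray
      7→10: 10 black — skip
      8 gray
        8→11: 11 black — skip
        8→2: 2 is gray → back edge
Back edge closes the cycle 2 → 3 → 7 → 8 → 2; its vertices are {2, 3, 7, 8}.

2, 3, 7, 8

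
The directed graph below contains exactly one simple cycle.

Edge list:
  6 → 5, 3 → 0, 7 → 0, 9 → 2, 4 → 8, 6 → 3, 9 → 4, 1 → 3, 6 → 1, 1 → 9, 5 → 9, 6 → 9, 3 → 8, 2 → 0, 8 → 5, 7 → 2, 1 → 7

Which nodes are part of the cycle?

4, 5, 8, 9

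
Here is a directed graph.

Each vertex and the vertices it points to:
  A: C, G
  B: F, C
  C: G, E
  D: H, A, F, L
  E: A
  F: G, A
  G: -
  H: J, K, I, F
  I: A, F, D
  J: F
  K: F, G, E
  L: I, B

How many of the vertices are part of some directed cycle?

7

A vertex is on a directed cycle iff it belongs to a strongly connected component of size ≥ 2 (or has a self-loop).
The vertices on cycles are {A, C, D, E, H, I, L} — 7 in total.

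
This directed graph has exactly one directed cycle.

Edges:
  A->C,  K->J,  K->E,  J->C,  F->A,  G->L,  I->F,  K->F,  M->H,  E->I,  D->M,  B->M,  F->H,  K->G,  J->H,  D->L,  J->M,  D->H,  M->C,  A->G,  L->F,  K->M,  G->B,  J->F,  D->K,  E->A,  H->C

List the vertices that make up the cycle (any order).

DFS with gray/black marking from G:
G gray
  L gray
    F gray
      H gray
        C gray
        C black
      H black
      A gray
        A→C: C black — skip
        A→G: G is gray → back edge
Back edge closes the cycle G → L → F → A → G; its vertices are {A, F, G, L}.

A, F, G, L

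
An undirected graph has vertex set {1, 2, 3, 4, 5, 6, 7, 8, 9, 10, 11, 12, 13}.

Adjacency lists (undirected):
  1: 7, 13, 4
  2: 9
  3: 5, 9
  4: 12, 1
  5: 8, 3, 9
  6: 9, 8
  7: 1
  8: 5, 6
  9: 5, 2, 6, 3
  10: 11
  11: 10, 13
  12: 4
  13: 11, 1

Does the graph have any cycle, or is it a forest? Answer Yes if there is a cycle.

DFS, tracking each vertex's parent; an edge to a visited non-parent vertex closes a cycle.
Start from 13:
visit 13 (parent –)
  visit 11 (parent 13)
    visit 10 (parent 11)
      10–11: parent, skip
    11–13: parent, skip
  visit 1 (parent 13)
    visit 7 (parent 1)
      7–1: parent, skip
    1–13: parent, skip
    visit 4 (parent 1)
      visit 12 (parent 4)
        12–4: parent, skip
      4–1: parent, skip
visit 2 (parent –)
  visit 9 (parent 2)
    visit 5 (parent 9)
      visit 8 (parent 5)
        8–5: parent, skip
        visit 6 (parent 8)
          6–9: 9 visited and ≠ parent → cycle
Cycle: 9 – 5 – 8 – 6 – 9.

Yes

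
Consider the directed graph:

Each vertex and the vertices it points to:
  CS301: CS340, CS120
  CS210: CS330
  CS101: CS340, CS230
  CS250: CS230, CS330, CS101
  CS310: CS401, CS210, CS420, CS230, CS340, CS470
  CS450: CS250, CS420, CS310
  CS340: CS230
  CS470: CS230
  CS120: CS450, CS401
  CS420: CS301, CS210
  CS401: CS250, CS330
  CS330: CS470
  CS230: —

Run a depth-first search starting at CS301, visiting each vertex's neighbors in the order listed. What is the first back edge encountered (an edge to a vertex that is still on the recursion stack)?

CS420->CS301

DFS from CS301 (visiting each vertex's neighbors in the order listed); mark gray on enter, black on exit:
CS301 gray
  CS340 gray
    CS230 gray
    CS230 black
  CS340 black
  CS120 gray
    CS450 gray
      CS250 gray
        CS250→CS230: CS230 black — skip
        CS330 gray
          CS470 gray
            CS470→CS230: CS230 black — skip
          CS470 black
        CS330 black
        CS101 gray
          CS101→CS340: CS340 black — skip
          CS101→CS230: CS230 black — skip
        CS101 black
      CS250 black
      CS420 gray
        CS420→CS301: CS301 is gray → back edge
First back edge: CS420 → CS301.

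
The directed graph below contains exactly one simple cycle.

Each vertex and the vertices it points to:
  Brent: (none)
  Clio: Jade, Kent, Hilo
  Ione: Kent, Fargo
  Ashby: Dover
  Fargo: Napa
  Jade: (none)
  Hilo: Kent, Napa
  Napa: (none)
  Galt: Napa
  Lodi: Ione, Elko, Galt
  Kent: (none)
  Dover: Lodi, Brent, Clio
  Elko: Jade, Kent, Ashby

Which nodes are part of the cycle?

Elko, Lodi, Ashby, Dover

DFS with gray/black marking from Dover:
Dover gray
  Lodi gray
    Ione gray
      Kent gray
      Kent black
      Fargo gray
        Napa gray
        Napa black
      Fargo black
    Ione black
    Elko gray
      Jade gray
      Jade black
      Elko→Kent: Kent black — skip
      Ashby gray
        Ashby→Dover: Dover is gray → back edge
Back edge closes the cycle Dover → Lodi → Elko → Ashby → Dover; its vertices are {Elko, Lodi, Ashby, Dover}.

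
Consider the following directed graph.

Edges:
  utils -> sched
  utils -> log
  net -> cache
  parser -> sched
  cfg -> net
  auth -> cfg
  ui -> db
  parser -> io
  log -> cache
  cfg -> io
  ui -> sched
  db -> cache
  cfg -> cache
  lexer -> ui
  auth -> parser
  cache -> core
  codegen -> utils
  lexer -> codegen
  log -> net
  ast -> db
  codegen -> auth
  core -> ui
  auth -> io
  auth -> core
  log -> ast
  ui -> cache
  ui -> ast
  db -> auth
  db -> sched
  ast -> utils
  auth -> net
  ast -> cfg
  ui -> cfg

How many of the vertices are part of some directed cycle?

10

A vertex is on a directed cycle iff it belongs to a strongly connected component of size ≥ 2 (or has a self-loop).
The vertices on cycles are {db, ui, ast, cfg, log, net, auth, core, cache, utils} — 10 in total.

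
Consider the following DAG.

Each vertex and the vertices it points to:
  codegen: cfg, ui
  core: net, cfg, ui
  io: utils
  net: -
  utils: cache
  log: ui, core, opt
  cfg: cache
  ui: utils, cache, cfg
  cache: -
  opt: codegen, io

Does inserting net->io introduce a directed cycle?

No

Adding net→io creates a cycle iff io can already reach net.
Explore from io: no path reaches net. The graph stays acyclic.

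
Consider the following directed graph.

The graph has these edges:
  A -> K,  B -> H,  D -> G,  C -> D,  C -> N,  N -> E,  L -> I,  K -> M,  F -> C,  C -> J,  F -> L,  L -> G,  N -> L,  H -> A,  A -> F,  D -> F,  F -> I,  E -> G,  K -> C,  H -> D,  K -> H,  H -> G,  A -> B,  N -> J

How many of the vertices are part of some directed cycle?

7

A vertex is on a directed cycle iff it belongs to a strongly connected component of size ≥ 2 (or has a self-loop).
The vertices on cycles are {A, B, C, D, F, H, K} — 7 in total.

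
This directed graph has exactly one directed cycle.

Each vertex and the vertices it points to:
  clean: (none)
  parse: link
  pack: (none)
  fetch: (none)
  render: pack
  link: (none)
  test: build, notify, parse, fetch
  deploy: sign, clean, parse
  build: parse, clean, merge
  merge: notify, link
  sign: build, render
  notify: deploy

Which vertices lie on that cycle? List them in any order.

DFS with gray/black marking from notify:
notify gray
  deploy gray
    sign gray
      build gray
        parse gray
          link gray
          link black
        parse black
        clean gray
        clean black
        merge gray
          merge→notify: notify is gray → back edge
Back edge closes the cycle notify → deploy → sign → build → merge → notify; its vertices are {sign, build, merge, deploy, notify}.

sign, build, merge, deploy, notify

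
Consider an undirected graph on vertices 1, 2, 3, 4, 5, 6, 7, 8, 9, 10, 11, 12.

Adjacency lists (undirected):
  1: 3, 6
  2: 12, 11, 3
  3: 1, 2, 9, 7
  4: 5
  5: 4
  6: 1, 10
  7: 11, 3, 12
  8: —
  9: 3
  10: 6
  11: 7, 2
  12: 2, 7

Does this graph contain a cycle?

Yes

DFS, tracking each vertex's parent; an edge to a visited non-parent vertex closes a cycle.
Start from 1:
visit 1 (parent –)
  visit 3 (parent 1)
    3–1: parent, skip
    visit 2 (parent 3)
      visit 12 (parent 2)
        12–2: parent, skip
        visit 7 (parent 12)
          visit 11 (parent 7)
            11–7: parent, skip
            11–2: 2 visited and ≠ parent → cycle
Cycle: 2 – 12 – 7 – 11 – 2.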